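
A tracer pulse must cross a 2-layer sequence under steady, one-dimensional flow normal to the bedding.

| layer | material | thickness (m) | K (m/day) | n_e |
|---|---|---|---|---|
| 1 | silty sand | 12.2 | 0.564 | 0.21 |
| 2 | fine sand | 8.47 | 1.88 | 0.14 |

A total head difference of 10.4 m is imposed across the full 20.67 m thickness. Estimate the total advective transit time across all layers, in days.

9.42

With flow normal to the layers, continuity requires the same specific discharge q through every layer.
Σ(b_i/K_i) = 12.2/0.564 + 8.47/1.88 = 26.14 d.
q = Δh / Σ(b_i/K_i) = 10.4 / 26.14 = 0.3979 m/day.
In each layer the seepage velocity is v_i = q/n_i, so the layer transit time is t_i = b_i·n_i / q:
  layer 1 (silty sand): t_1 = 12.2 × 0.21 / 0.3979 = 6.439 d
  layer 2 (fine sand): t_2 = 8.47 × 0.14 / 0.3979 = 2.980 d
Total t = Σ t_i = 9.419 days.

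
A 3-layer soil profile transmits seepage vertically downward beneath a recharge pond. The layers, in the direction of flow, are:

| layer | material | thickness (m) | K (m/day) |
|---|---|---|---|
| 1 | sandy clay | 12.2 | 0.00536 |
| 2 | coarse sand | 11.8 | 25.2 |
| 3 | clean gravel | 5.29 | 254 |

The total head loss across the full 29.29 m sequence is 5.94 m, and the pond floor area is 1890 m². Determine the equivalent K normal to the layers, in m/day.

0.0129

Flow is perpendicular to layering, so the layers act in series and the equivalent K is the thickness-weighted harmonic mean.
Total thickness L = 12.2 + 11.8 + 5.29 = 29.29 m.
Σ(b_i/K_i) = 12.2/0.00536 + 11.8/25.2 + 5.29/254 = 2277 d.
K_eq = L / Σ(b_i/K_i) = 29.29 / 2277 = 0.01287 m/day.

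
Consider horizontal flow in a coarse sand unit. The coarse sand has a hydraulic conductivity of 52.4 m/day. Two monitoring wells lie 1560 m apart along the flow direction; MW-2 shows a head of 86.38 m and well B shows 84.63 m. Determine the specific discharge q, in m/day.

0.0588

Hydraulic gradient i = (86.38 − 84.63) / 1560 = 1.75 / 1560 = 0.001122.
Specific discharge q = K · i = 52.40 × 0.001122 = 0.05878 m/day.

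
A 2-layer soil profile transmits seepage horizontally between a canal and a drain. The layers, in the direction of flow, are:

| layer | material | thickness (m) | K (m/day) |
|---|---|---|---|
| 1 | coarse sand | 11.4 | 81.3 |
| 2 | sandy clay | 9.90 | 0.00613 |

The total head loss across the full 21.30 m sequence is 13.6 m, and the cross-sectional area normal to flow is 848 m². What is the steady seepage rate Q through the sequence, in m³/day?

Flow is perpendicular to layering, so the layers act in series and the equivalent K is the thickness-weighted harmonic mean.
Total thickness L = 11.4 + 9.90 = 21.30 m.
Σ(b_i/K_i) = 11.4/81.3 + 9.90/0.00613 = 1615 d.
K_eq = L / Σ(b_i/K_i) = 21.30 / 1615 = 0.01319 m/day.
Q = K_eq · A · (Δh/L) = 0.01319 × 848 × (13.6/21.30) = 7.140 m³/day.

7.14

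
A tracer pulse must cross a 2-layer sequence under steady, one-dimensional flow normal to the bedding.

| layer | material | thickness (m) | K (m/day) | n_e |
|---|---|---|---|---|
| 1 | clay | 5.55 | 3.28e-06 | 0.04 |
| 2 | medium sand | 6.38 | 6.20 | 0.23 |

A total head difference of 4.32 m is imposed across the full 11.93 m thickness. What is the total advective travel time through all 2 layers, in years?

With flow normal to the layers, continuity requires the same specific discharge q through every layer.
Σ(b_i/K_i) = 5.55/3.28e-06 + 6.38/6.20 = 1.692e+06 d.
q = Δh / Σ(b_i/K_i) = 4.32 / 1.692e+06 = 2.553e-06 m/day.
In each layer the seepage velocity is v_i = q/n_i, so the layer transit time is t_i = b_i·n_i / q:
  layer 1 (clay): t_1 = 5.55 × 0.04 / 2.553e-06 = 86954 d
  layer 2 (medium sand): t_2 = 6.38 × 0.23 / 2.553e-06 = 5.748e+05 d
Total t = Σ t_i = 6.617e+05 days = 1812 years.

1810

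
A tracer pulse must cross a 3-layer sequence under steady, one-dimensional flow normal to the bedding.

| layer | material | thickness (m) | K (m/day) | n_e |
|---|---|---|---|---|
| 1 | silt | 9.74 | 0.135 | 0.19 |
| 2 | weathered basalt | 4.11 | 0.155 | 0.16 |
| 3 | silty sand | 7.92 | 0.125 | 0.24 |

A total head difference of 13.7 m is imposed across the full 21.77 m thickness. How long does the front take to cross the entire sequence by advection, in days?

With flow normal to the layers, continuity requires the same specific discharge q through every layer.
Σ(b_i/K_i) = 9.74/0.135 + 4.11/0.155 + 7.92/0.125 = 162.0 d.
q = Δh / Σ(b_i/K_i) = 13.7 / 162.0 = 0.08456 m/day.
In each layer the seepage velocity is v_i = q/n_i, so the layer transit time is t_i = b_i·n_i / q:
  layer 1 (silt): t_1 = 9.74 × 0.19 / 0.08456 = 21.89 d
  layer 2 (weathered basalt): t_2 = 4.11 × 0.16 / 0.08456 = 7.777 d
  layer 3 (silty sand): t_3 = 7.92 × 0.24 / 0.08456 = 22.48 d
Total t = Σ t_i = 52.14 days.

52.1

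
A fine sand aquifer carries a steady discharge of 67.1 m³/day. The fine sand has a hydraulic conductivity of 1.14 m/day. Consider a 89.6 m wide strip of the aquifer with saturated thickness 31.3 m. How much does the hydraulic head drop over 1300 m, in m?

27.3

Cross-sectional area A = 89.6 × 31.3 = 2804 m².
From Q = K·A·i, i = Q / (K·A) = 67.1 / (1.140 × 2804) = 0.02099.
Head loss Δh = i · L = 0.02099 × 1300 = 27.28 m.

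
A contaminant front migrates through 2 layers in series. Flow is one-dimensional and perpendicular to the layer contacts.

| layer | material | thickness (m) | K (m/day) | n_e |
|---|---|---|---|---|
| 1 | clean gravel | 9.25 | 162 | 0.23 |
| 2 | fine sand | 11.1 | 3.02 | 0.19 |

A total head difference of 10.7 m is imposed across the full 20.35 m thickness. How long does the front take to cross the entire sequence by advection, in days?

With flow normal to the layers, continuity requires the same specific discharge q through every layer.
Σ(b_i/K_i) = 9.25/162 + 11.1/3.02 = 3.733 d.
q = Δh / Σ(b_i/K_i) = 10.7 / 3.733 = 2.867 m/day.
In each layer the seepage velocity is v_i = q/n_i, so the layer transit time is t_i = b_i·n_i / q:
  layer 1 (clean gravel): t_1 = 9.25 × 0.23 / 2.867 = 0.7422 d
  layer 2 (fine sand): t_2 = 11.1 × 0.19 / 2.867 = 0.7357 d
Total t = Σ t_i = 1.478 days.

1.48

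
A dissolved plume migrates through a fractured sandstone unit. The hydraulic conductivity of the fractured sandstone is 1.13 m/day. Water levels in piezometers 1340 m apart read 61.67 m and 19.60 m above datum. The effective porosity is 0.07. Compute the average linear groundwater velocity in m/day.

0.507

Hydraulic gradient i = (61.67 − 19.60) / 1340 = 42.07 / 1340 = 0.03140.
Darcy flux q = K · i = 1.130 × 0.03140 = 0.03548 m/day.
Seepage velocity v = q / n_e = 0.03548 / 0.07 = 0.5068 m/day.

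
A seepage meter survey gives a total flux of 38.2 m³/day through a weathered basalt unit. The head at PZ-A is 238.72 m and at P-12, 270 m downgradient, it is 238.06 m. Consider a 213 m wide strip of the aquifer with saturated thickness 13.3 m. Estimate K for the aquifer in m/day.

Cross-sectional area A = 213 × 13.3 = 2833 m².
Hydraulic gradient i = (238.72 − 238.06) / 270 = 0.66 / 270 = 0.002444.
From Q = K·A·i, K = Q / (A·i) = 38.2 / (2833 × 0.002444) = 5.516 m/day.

5.52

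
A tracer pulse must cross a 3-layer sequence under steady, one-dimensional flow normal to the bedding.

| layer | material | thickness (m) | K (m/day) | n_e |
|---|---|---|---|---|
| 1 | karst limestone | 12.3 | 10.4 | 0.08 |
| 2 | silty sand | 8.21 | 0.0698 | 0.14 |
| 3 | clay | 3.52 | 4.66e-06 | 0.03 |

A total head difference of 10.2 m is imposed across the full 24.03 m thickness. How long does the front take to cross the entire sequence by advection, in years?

With flow normal to the layers, continuity requires the same specific discharge q through every layer.
Σ(b_i/K_i) = 12.3/10.4 + 8.21/0.0698 + 3.52/4.66e-06 = 7.555e+05 d.
q = Δh / Σ(b_i/K_i) = 10.2 / 7.555e+05 = 1.350e-05 m/day.
In each layer the seepage velocity is v_i = q/n_i, so the layer transit time is t_i = b_i·n_i / q:
  layer 1 (karst limestone): t_1 = 12.3 × 0.08 / 1.350e-05 = 72882 d
  layer 2 (silty sand): t_2 = 8.21 × 0.14 / 1.350e-05 = 85133 d
  layer 3 (clay): t_3 = 3.52 × 0.03 / 1.350e-05 = 7821 d
Total t = Σ t_i = 1.658e+05 days = 454.0 years.

454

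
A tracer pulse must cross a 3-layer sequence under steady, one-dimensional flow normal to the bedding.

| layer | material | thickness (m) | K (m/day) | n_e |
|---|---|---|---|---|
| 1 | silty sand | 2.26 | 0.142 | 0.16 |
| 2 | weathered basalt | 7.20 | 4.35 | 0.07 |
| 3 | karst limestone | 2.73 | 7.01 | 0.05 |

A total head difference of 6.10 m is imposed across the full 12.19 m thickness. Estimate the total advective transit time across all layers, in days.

2.95

With flow normal to the layers, continuity requires the same specific discharge q through every layer.
Σ(b_i/K_i) = 2.26/0.142 + 7.20/4.35 + 2.73/7.01 = 17.96 d.
q = Δh / Σ(b_i/K_i) = 6.10 / 17.96 = 0.3396 m/day.
In each layer the seepage velocity is v_i = q/n_i, so the layer transit time is t_i = b_i·n_i / q:
  layer 1 (silty sand): t_1 = 2.26 × 0.16 / 0.3396 = 1.065 d
  layer 2 (weathered basalt): t_2 = 7.20 × 0.07 / 0.3396 = 1.484 d
  layer 3 (karst limestone): t_3 = 2.73 × 0.05 / 0.3396 = 0.4019 d
Total t = Σ t_i = 2.950 days.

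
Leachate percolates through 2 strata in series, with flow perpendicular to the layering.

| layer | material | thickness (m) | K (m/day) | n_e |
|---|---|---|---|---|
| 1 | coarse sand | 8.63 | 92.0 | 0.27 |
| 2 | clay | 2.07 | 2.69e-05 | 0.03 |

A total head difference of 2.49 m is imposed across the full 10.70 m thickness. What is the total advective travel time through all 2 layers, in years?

With flow normal to the layers, continuity requires the same specific discharge q through every layer.
Σ(b_i/K_i) = 8.63/92.0 + 2.07/2.69e-05 = 76952 d.
q = Δh / Σ(b_i/K_i) = 2.49 / 76952 = 3.236e-05 m/day.
In each layer the seepage velocity is v_i = q/n_i, so the layer transit time is t_i = b_i·n_i / q:
  layer 1 (coarse sand): t_1 = 8.63 × 0.27 / 3.236e-05 = 72010 d
  layer 2 (clay): t_2 = 2.07 × 0.03 / 3.236e-05 = 1919 d
Total t = Σ t_i = 73929 days = 202.4 years.

202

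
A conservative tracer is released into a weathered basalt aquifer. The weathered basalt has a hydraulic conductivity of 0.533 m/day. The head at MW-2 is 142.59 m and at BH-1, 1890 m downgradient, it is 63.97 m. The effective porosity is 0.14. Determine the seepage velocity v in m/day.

0.158

Hydraulic gradient i = (142.59 − 63.97) / 1890 = 78.62 / 1890 = 0.04160.
Darcy flux q = K · i = 0.5330 × 0.04160 = 0.02217 m/day.
Seepage velocity v = q / n_e = 0.02217 / 0.14 = 0.1584 m/day.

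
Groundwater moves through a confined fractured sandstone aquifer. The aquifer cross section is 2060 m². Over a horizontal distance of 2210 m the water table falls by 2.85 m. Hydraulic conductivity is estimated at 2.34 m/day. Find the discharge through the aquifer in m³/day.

Hydraulic gradient i = Δh / L = 2.85 / 2210 = 0.001290.
Darcy's law: Q = K · A · i = 2.340 × 2060 × 0.001290 = 6.216 m³/day.

6.22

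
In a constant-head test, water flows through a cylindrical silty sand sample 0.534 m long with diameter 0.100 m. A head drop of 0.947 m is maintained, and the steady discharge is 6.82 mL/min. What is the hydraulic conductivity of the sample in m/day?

Cross-sectional area A = π·(d/2)² = π × (0.100/2)² = 0.007854 m².
Convert discharge: 6.82 mL/min = 1.137e-07 m³/s.
Darcy's law rearranged: K = Q·L / (A·Δh) = 1.137e-07 × 0.534 / (0.007854 × 0.947) = 8.161e-06 m/s = 0.7051 m/day.

0.705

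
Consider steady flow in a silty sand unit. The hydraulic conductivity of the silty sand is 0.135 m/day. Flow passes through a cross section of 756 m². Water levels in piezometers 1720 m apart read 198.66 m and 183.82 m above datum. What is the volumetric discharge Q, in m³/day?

Hydraulic gradient i = (198.66 − 183.82) / 1720 = 14.84 / 1720 = 0.008628.
Darcy's law: Q = K · A · i = 0.1350 × 756.0 × 0.008628 = 0.8806 m³/day.

0.881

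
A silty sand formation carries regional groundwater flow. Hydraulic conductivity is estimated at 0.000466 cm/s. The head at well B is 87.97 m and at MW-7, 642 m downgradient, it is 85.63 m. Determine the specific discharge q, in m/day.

0.00147

Convert K: 0.000466 cm/s × 864 = 0.4026 m/day.
Hydraulic gradient i = (87.97 − 85.63) / 642 = 2.34 / 642 = 0.003645.
Specific discharge q = K · i = 0.4026 × 0.003645 = 0.001468 m/day.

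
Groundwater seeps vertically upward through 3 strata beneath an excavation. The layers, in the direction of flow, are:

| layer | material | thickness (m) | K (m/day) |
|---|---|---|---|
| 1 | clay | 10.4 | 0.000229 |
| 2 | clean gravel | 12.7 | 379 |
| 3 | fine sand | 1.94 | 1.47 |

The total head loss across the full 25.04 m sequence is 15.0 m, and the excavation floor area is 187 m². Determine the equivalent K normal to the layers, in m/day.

0.000551

Flow is perpendicular to layering, so the layers act in series and the equivalent K is the thickness-weighted harmonic mean.
Total thickness L = 10.4 + 12.7 + 1.94 = 25.04 m.
Σ(b_i/K_i) = 10.4/0.000229 + 12.7/379 + 1.94/1.47 = 45416 d.
K_eq = L / Σ(b_i/K_i) = 25.04 / 45416 = 0.0005513 m/day.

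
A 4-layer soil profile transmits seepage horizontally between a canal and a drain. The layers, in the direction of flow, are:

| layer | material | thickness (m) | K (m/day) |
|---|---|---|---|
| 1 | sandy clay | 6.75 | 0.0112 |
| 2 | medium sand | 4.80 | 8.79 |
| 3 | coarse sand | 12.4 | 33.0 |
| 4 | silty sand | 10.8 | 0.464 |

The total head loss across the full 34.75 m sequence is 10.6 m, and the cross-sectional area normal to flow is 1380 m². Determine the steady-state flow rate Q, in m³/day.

Flow is perpendicular to layering, so the layers act in series and the equivalent K is the thickness-weighted harmonic mean.
Total thickness L = 6.75 + 4.80 + 12.4 + 10.8 = 34.75 m.
Σ(b_i/K_i) = 6.75/0.0112 + 4.80/8.79 + 12.4/33.0 + 10.8/0.464 = 626.9 d.
K_eq = L / Σ(b_i/K_i) = 34.75 / 626.9 = 0.05543 m/day.
Q = K_eq · A · (Δh/L) = 0.05543 × 1380 × (10.6/34.75) = 23.33 m³/day.

23.3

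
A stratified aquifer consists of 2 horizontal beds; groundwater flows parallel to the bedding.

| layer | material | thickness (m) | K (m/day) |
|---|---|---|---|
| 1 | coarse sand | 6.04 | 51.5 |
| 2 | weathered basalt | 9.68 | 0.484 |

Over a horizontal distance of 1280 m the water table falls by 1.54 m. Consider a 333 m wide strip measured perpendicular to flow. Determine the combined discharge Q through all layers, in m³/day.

Flow is parallel to layering, so each bed carries its own Darcy discharge and the transmissivities add.
Σ(K_i·b_i) = 51.5×6.04 + 0.484×9.68 = 315.7 m²/day.
Hydraulic gradient i = Δh / L = 1.54 / 1280 = 0.001203.
Q = Σ(K_i·b_i) · W · i = 315.7 × 333 × 0.001203 = 126.5 m³/day.

127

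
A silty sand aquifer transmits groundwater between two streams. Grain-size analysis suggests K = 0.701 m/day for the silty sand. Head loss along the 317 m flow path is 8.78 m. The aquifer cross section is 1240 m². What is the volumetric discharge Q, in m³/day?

24.1

Hydraulic gradient i = Δh / L = 8.78 / 317 = 0.02770.
Darcy's law: Q = K · A · i = 0.7010 × 1240 × 0.02770 = 24.08 m³/day.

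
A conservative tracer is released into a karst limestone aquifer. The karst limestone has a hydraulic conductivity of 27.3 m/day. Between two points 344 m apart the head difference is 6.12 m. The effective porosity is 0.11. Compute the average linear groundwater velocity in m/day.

4.42

Hydraulic gradient i = Δh / L = 6.12 / 344 = 0.01779.
Darcy flux q = K · i = 27.30 × 0.01779 = 0.4857 m/day.
Seepage velocity v = q / n_e = 0.4857 / 0.11 = 4.415 m/day.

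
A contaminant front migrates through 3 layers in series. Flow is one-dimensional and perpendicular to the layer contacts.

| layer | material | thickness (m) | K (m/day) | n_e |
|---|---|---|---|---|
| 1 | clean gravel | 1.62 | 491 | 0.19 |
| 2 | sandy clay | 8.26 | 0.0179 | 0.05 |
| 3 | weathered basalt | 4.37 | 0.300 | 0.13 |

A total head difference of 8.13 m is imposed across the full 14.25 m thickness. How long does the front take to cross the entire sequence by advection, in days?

75.5

With flow normal to the layers, continuity requires the same specific discharge q through every layer.
Σ(b_i/K_i) = 1.62/491 + 8.26/0.0179 + 4.37/0.300 = 476.0 d.
q = Δh / Σ(b_i/K_i) = 8.13 / 476.0 = 0.01708 m/day.
In each layer the seepage velocity is v_i = q/n_i, so the layer transit time is t_i = b_i·n_i / q:
  layer 1 (clean gravel): t_1 = 1.62 × 0.19 / 0.01708 = 18.02 d
  layer 2 (sandy clay): t_2 = 8.26 × 0.05 / 0.01708 = 24.18 d
  layer 3 (weathered basalt): t_3 = 4.37 × 0.13 / 0.01708 = 33.26 d
Total t = Σ t_i = 75.47 days.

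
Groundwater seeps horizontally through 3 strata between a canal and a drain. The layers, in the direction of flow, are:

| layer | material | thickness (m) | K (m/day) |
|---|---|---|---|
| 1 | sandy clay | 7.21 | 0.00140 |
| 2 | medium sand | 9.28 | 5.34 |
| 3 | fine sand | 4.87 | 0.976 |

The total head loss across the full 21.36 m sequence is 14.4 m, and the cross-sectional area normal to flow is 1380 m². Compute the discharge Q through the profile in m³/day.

Flow is perpendicular to layering, so the layers act in series and the equivalent K is the thickness-weighted harmonic mean.
Total thickness L = 7.21 + 9.28 + 4.87 = 21.36 m.
Σ(b_i/K_i) = 7.21/0.00140 + 9.28/5.34 + 4.87/0.976 = 5157 d.
K_eq = L / Σ(b_i/K_i) = 21.36 / 5157 = 0.004142 m/day.
Q = K_eq · A · (Δh/L) = 0.004142 × 1380 × (14.4/21.36) = 3.854 m³/day.

3.85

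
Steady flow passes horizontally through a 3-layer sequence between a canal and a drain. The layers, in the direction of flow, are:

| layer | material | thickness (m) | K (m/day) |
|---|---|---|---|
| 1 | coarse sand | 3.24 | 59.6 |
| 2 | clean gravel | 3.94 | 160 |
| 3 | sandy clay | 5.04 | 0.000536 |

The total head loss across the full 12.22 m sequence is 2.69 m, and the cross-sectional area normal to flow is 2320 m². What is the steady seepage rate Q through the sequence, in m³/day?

0.664

Flow is perpendicular to layering, so the layers act in series and the equivalent K is the thickness-weighted harmonic mean.
Total thickness L = 3.24 + 3.94 + 5.04 = 12.22 m.
Σ(b_i/K_i) = 3.24/59.6 + 3.94/160 + 5.04/0.000536 = 9403 d.
K_eq = L / Σ(b_i/K_i) = 12.22 / 9403 = 0.001300 m/day.
Q = K_eq · A · (Δh/L) = 0.001300 × 2320 × (2.69/12.22) = 0.6637 m³/day.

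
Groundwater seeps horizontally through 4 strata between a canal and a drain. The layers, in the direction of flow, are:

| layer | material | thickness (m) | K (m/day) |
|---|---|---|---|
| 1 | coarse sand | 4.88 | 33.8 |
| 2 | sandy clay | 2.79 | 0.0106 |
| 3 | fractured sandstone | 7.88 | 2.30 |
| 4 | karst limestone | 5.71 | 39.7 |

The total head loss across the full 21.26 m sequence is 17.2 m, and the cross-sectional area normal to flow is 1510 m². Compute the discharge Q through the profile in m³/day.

97.3

Flow is perpendicular to layering, so the layers act in series and the equivalent K is the thickness-weighted harmonic mean.
Total thickness L = 4.88 + 2.79 + 7.88 + 5.71 = 21.26 m.
Σ(b_i/K_i) = 4.88/33.8 + 2.79/0.0106 + 7.88/2.30 + 5.71/39.7 = 266.9 d.
K_eq = L / Σ(b_i/K_i) = 21.26 / 266.9 = 0.07965 m/day.
Q = K_eq · A · (Δh/L) = 0.07965 × 1510 × (17.2/21.26) = 97.30 m³/day.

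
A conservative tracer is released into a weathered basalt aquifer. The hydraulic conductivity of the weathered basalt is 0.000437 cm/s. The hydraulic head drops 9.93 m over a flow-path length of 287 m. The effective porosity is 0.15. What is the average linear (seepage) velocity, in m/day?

Convert K: 0.000437 cm/s × 864 = 0.3776 m/day.
Hydraulic gradient i = Δh / L = 9.93 / 287 = 0.03460.
Darcy flux q = K · i = 0.3776 × 0.03460 = 0.01306 m/day.
Seepage velocity v = q / n_e = 0.01306 / 0.15 = 0.08709 m/day.

0.0871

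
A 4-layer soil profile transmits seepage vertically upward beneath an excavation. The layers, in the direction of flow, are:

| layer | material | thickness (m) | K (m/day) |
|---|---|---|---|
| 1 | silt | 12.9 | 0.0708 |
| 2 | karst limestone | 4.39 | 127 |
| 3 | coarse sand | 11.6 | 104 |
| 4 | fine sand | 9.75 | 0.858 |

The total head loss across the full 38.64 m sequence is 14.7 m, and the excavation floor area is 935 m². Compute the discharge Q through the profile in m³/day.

71.0

Flow is perpendicular to layering, so the layers act in series and the equivalent K is the thickness-weighted harmonic mean.
Total thickness L = 12.9 + 4.39 + 11.6 + 9.75 = 38.64 m.
Σ(b_i/K_i) = 12.9/0.0708 + 4.39/127 + 11.6/104 + 9.75/0.858 = 193.7 d.
K_eq = L / Σ(b_i/K_i) = 38.64 / 193.7 = 0.1995 m/day.
Q = K_eq · A · (Δh/L) = 0.1995 × 935 × (14.7/38.64) = 70.95 m³/day.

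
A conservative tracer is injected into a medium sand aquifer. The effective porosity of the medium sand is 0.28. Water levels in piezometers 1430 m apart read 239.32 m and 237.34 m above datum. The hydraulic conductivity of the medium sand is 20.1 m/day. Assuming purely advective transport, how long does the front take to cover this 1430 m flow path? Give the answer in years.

Hydraulic gradient i = (239.32 − 237.34) / 1430 = 1.98 / 1430 = 0.001385.
Darcy flux q = K · i = 20.10 × 0.001385 = 0.02783 m/day.
Seepage velocity v = q / n_e = 0.02783 / 0.28 = 0.09940 m/day.
Travel time t = L / v = 1430 / 0.09940 = 14387 days = 39.39 years.

39.4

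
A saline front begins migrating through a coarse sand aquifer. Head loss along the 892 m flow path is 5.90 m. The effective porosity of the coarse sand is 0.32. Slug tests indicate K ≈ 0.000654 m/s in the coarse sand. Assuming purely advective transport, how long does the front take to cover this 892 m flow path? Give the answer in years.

Convert K: 0.000654 m/s × 86400 = 56.51 m/day.
Hydraulic gradient i = Δh / L = 5.90 / 892 = 0.006614.
Darcy flux q = K · i = 56.51 × 0.006614 = 0.3737 m/day.
Seepage velocity v = q / n_e = 0.3737 / 0.32 = 1.168 m/day.
Travel time t = L / v = 892 / 1.168 = 763.7 days = 2.091 years.

2.09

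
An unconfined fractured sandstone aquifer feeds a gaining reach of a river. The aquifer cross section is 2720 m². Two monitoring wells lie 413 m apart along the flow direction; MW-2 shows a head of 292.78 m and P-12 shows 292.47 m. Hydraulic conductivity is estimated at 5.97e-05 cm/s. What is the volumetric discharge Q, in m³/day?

0.105

Convert K: 5.97e-05 cm/s × 864 = 0.05158 m/day.
Hydraulic gradient i = (292.78 − 292.47) / 413 = 0.31 / 413 = 0.0007506.
Darcy's law: Q = K · A · i = 0.05158 × 2720 × 0.0007506 = 0.1053 m³/day.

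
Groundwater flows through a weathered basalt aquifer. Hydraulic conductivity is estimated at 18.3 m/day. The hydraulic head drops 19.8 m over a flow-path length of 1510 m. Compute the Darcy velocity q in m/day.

Hydraulic gradient i = Δh / L = 19.8 / 1510 = 0.01311.
Specific discharge q = K · i = 18.30 × 0.01311 = 0.2400 m/day.

0.240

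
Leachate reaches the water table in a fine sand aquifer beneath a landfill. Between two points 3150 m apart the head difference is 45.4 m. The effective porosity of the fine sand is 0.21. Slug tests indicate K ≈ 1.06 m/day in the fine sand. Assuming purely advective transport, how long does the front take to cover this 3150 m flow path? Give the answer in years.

119

Hydraulic gradient i = Δh / L = 45.4 / 3150 = 0.01441.
Darcy flux q = K · i = 1.060 × 0.01441 = 0.01528 m/day.
Seepage velocity v = q / n_e = 0.01528 / 0.21 = 0.07275 m/day.
Travel time t = L / v = 3150 / 0.07275 = 43299 days = 118.5 years.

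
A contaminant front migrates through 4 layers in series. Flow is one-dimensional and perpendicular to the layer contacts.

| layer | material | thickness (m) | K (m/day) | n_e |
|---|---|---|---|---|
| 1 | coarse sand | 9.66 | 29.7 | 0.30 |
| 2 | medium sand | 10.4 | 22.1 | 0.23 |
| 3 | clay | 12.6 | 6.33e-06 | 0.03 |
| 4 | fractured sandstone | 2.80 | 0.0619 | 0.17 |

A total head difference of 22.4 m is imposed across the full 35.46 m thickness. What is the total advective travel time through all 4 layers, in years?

With flow normal to the layers, continuity requires the same specific discharge q through every layer.
Σ(b_i/K_i) = 9.66/29.7 + 10.4/22.1 + 12.6/6.33e-06 + 2.80/0.0619 = 1.991e+06 d.
q = Δh / Σ(b_i/K_i) = 22.4 / 1.991e+06 = 1.125e-05 m/day.
In each layer the seepage velocity is v_i = q/n_i, so the layer transit time is t_i = b_i·n_i / q:
  layer 1 (coarse sand): t_1 = 9.66 × 0.30 / 1.125e-05 = 2.575e+05 d
  layer 2 (medium sand): t_2 = 10.4 × 0.23 / 1.125e-05 = 2.126e+05 d
  layer 3 (clay): t_3 = 12.6 × 0.03 / 1.125e-05 = 33591 d
  layer 4 (fractured sandstone): t_4 = 2.80 × 0.17 / 1.125e-05 = 42300 d
Total t = Σ t_i = 5.460e+05 days = 1495 years.

1490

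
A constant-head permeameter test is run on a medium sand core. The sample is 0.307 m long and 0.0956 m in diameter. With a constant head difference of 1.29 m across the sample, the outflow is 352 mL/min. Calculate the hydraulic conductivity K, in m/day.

Cross-sectional area A = π·(d/2)² = π × (0.0956/2)² = 0.007178 m².
Convert discharge: 352 mL/min = 5.867e-06 m³/s.
Darcy's law rearranged: K = Q·L / (A·Δh) = 5.867e-06 × 0.307 / (0.007178 × 1.29) = 0.0001945 m/s = 16.81 m/day.

16.8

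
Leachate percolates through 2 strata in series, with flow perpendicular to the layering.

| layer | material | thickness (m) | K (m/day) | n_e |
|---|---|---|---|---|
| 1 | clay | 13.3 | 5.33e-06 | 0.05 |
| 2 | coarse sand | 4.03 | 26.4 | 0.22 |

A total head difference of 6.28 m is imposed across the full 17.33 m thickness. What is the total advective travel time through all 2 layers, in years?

With flow normal to the layers, continuity requires the same specific discharge q through every layer.
Σ(b_i/K_i) = 13.3/5.33e-06 + 4.03/26.4 = 2.495e+06 d.
q = Δh / Σ(b_i/K_i) = 6.28 / 2.495e+06 = 2.517e-06 m/day.
In each layer the seepage velocity is v_i = q/n_i, so the layer transit time is t_i = b_i·n_i / q:
  layer 1 (clay): t_1 = 13.3 × 0.05 / 2.517e-06 = 2.642e+05 d
  layer 2 (coarse sand): t_2 = 4.03 × 0.22 / 2.517e-06 = 3.523e+05 d
Total t = Σ t_i = 6.165e+05 days = 1688 years.

1690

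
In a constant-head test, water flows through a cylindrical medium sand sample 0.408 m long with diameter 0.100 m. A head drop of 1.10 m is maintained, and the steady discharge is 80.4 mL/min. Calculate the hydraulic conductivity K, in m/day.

Cross-sectional area A = π·(d/2)² = π × (0.100/2)² = 0.007854 m².
Convert discharge: 80.4 mL/min = 1.340e-06 m³/s.
Darcy's law rearranged: K = Q·L / (A·Δh) = 1.340e-06 × 0.408 / (0.007854 × 1.10) = 6.328e-05 m/s = 5.468 m/day.

5.47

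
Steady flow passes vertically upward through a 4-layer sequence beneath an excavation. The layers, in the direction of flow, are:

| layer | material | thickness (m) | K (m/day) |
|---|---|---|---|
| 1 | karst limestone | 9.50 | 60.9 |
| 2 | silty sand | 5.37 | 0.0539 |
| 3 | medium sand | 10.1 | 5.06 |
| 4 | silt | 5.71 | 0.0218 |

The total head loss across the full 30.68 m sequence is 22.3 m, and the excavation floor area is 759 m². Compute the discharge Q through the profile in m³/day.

Flow is perpendicular to layering, so the layers act in series and the equivalent K is the thickness-weighted harmonic mean.
Total thickness L = 9.50 + 5.37 + 10.1 + 5.71 = 30.68 m.
Σ(b_i/K_i) = 9.50/60.9 + 5.37/0.0539 + 10.1/5.06 + 5.71/0.0218 = 363.7 d.
K_eq = L / Σ(b_i/K_i) = 30.68 / 363.7 = 0.08435 m/day.
Q = K_eq · A · (Δh/L) = 0.08435 × 759 × (22.3/30.68) = 46.54 m³/day.

46.5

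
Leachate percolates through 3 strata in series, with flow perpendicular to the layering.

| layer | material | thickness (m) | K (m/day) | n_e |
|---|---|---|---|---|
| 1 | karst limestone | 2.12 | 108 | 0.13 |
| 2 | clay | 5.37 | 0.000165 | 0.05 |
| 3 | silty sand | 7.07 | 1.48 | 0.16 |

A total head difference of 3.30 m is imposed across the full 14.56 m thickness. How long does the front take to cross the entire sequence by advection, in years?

With flow normal to the layers, continuity requires the same specific discharge q through every layer.
Σ(b_i/K_i) = 2.12/108 + 5.37/0.000165 + 7.07/1.48 = 32550 d.
q = Δh / Σ(b_i/K_i) = 3.30 / 32550 = 0.0001014 m/day.
In each layer the seepage velocity is v_i = q/n_i, so the layer transit time is t_i = b_i·n_i / q:
  layer 1 (karst limestone): t_1 = 2.12 × 0.13 / 0.0001014 = 2718 d
  layer 2 (clay): t_2 = 5.37 × 0.05 / 0.0001014 = 2648 d
  layer 3 (silty sand): t_3 = 7.07 × 0.16 / 0.0001014 = 11158 d
Total t = Σ t_i = 16525 days = 45.24 years.

45.2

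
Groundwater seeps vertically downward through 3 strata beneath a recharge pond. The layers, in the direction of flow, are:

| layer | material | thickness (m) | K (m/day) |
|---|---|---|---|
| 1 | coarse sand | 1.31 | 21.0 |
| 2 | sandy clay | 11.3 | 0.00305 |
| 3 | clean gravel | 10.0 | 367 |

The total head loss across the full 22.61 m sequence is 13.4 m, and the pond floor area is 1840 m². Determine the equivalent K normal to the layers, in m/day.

0.00610

Flow is perpendicular to layering, so the layers act in series and the equivalent K is the thickness-weighted harmonic mean.
Total thickness L = 1.31 + 11.3 + 10.0 = 22.61 m.
Σ(b_i/K_i) = 1.31/21.0 + 11.3/0.00305 + 10.0/367 = 3705 d.
K_eq = L / Σ(b_i/K_i) = 22.61 / 3705 = 0.006103 m/day.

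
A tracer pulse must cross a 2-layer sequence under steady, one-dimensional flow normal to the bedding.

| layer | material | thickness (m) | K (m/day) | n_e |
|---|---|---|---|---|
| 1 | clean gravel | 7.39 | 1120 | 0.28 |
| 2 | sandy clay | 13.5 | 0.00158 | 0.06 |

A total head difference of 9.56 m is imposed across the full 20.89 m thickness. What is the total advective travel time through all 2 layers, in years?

With flow normal to the layers, continuity requires the same specific discharge q through every layer.
Σ(b_i/K_i) = 7.39/1120 + 13.5/0.00158 = 8544 d.
q = Δh / Σ(b_i/K_i) = 9.56 / 8544 = 0.001119 m/day.
In each layer the seepage velocity is v_i = q/n_i, so the layer transit time is t_i = b_i·n_i / q:
  layer 1 (clean gravel): t_1 = 7.39 × 0.28 / 0.001119 = 1849 d
  layer 2 (sandy clay): t_2 = 13.5 × 0.06 / 0.001119 = 723.9 d
Total t = Σ t_i = 2573 days = 7.045 years.

7.05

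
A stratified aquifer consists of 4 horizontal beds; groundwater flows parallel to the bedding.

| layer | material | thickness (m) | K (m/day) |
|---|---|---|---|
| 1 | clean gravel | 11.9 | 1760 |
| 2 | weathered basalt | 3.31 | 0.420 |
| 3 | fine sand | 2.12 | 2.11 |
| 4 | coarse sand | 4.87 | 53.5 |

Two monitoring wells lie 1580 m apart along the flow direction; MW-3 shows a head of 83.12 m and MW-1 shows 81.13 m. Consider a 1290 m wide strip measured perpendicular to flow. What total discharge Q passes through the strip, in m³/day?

34500

Flow is parallel to layering, so each bed carries its own Darcy discharge and the transmissivities add.
Σ(K_i·b_i) = 1760×11.9 + 0.420×3.31 + 2.11×2.12 + 53.5×4.87 = 21210 m²/day.
Hydraulic gradient i = (83.12 − 81.13) / 1580 = 1.99 / 1580 = 0.001259.
Q = Σ(K_i·b_i) · W · i = 21210 × 1290 × 0.001259 = 34462 m³/day.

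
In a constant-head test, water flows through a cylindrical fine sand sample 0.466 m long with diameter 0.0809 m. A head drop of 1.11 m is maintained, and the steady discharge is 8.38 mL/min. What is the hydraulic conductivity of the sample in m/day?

0.986

Cross-sectional area A = π·(d/2)² = π × (0.0809/2)² = 0.005140 m².
Convert discharge: 8.38 mL/min = 1.397e-07 m³/s.
Darcy's law rearranged: K = Q·L / (A·Δh) = 1.397e-07 × 0.466 / (0.005140 × 1.11) = 1.141e-05 m/s = 0.9856 m/day.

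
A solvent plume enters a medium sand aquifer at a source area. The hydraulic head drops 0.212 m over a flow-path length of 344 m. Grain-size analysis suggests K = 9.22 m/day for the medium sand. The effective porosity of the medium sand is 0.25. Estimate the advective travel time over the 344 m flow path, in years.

41.4

Hydraulic gradient i = Δh / L = 0.212 / 344 = 0.0006163.
Darcy flux q = K · i = 9.220 × 0.0006163 = 0.005682 m/day.
Seepage velocity v = q / n_e = 0.005682 / 0.25 = 0.02273 m/day.
Travel time t = L / v = 344 / 0.02273 = 15135 days = 41.44 years.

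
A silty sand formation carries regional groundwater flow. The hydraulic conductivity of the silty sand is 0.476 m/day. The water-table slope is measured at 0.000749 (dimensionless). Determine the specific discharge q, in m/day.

Hydraulic gradient i = 0.000749.
Specific discharge q = K · i = 0.4760 × 0.0007490 = 0.0003565 m/day.

0.000357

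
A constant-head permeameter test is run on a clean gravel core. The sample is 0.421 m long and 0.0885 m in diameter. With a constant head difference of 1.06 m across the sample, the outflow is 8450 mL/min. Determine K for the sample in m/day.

786

Cross-sectional area A = π·(d/2)² = π × (0.0885/2)² = 0.006151 m².
Convert discharge: 8450 mL/min = 0.0001408 m³/s.
Darcy's law rearranged: K = Q·L / (A·Δh) = 0.0001408 × 0.421 / (0.006151 × 1.06) = 0.009093 m/s = 785.6 m/day.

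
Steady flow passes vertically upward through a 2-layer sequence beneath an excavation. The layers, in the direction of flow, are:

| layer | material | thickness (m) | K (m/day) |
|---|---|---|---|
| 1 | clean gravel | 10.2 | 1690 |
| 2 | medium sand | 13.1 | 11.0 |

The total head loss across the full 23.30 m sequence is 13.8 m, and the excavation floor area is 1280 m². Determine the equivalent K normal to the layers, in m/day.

19.5

Flow is perpendicular to layering, so the layers act in series and the equivalent K is the thickness-weighted harmonic mean.
Total thickness L = 10.2 + 13.1 = 23.30 m.
Σ(b_i/K_i) = 10.2/1690 + 13.1/11.0 = 1.197 d.
K_eq = L / Σ(b_i/K_i) = 23.30 / 1.197 = 19.47 m/day.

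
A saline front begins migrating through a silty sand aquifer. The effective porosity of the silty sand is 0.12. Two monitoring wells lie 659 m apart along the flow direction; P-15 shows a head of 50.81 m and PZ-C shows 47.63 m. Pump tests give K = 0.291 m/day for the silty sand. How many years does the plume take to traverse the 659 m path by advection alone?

Hydraulic gradient i = (50.81 − 47.63) / 659 = 3.18 / 659 = 0.004825.
Darcy flux q = K · i = 0.2910 × 0.004825 = 0.001404 m/day.
Seepage velocity v = q / n_e = 0.001404 / 0.12 = 0.01170 m/day.
Travel time t = L / v = 659 / 0.01170 = 56316 days = 154.2 years.

154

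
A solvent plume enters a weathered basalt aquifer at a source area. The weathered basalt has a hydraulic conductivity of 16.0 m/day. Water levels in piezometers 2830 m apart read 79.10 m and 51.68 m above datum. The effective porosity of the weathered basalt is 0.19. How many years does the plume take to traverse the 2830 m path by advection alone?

Hydraulic gradient i = (79.10 − 51.68) / 2830 = 27.42 / 2830 = 0.009689.
Darcy flux q = K · i = 16.00 × 0.009689 = 0.1550 m/day.
Seepage velocity v = q / n_e = 0.1550 / 0.19 = 0.8159 m/day.
Travel time t = L / v = 2830 / 0.8159 = 3468 days = 9.496 years.

9.50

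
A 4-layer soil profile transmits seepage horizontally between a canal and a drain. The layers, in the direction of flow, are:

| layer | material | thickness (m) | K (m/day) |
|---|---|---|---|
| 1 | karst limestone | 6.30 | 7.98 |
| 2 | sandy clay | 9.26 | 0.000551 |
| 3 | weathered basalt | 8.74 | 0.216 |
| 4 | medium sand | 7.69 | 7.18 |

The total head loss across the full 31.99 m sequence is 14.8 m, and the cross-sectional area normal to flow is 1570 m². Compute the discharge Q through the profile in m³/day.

Flow is perpendicular to layering, so the layers act in series and the equivalent K is the thickness-weighted harmonic mean.
Total thickness L = 6.30 + 9.26 + 8.74 + 7.69 = 31.99 m.
Σ(b_i/K_i) = 6.30/7.98 + 9.26/0.000551 + 8.74/0.216 + 7.69/7.18 = 16848 d.
K_eq = L / Σ(b_i/K_i) = 31.99 / 16848 = 0.001899 m/day.
Q = K_eq · A · (Δh/L) = 0.001899 × 1570 × (14.8/31.99) = 1.379 m³/day.

1.38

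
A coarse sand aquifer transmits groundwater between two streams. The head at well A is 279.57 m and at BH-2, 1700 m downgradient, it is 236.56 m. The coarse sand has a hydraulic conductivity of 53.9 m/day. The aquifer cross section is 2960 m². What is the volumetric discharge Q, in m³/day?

4040

Hydraulic gradient i = (279.57 − 236.56) / 1700 = 43.01 / 1700 = 0.02530.
Darcy's law: Q = K · A · i = 53.90 × 2960 × 0.02530 = 4036 m³/day.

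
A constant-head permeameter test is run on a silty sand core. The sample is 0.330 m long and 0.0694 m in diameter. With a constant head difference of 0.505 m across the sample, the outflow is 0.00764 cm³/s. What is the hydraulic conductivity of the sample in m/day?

0.114

Cross-sectional area A = π·(d/2)² = π × (0.0694/2)² = 0.003783 m².
Convert discharge: 0.00764 cm³/s = 7.640e-09 m³/s.
Darcy's law rearranged: K = Q·L / (A·Δh) = 7.640e-09 × 0.330 / (0.003783 × 0.505) = 1.320e-06 m/s = 0.1140 m/day.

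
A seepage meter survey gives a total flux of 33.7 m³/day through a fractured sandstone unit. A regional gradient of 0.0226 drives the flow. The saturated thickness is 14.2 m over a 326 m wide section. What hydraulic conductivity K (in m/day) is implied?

0.322

Cross-sectional area A = 326 × 14.2 = 4629 m².
Hydraulic gradient i = 0.0226.
From Q = K·A·i, K = Q / (A·i) = 33.7 / (4629 × 0.02260) = 0.3221 m/day.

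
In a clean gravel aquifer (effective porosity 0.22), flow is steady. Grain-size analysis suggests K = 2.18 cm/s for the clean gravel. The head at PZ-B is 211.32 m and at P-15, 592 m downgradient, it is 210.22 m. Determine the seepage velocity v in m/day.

15.9

Convert K: 2.18 cm/s × 864 = 1884 m/day.
Hydraulic gradient i = (211.32 − 210.22) / 592 = 1.1 / 592 = 0.001858.
Darcy flux q = K · i = 1884 × 0.001858 = 3.500 m/day.
Seepage velocity v = q / n_e = 3.500 / 0.22 = 15.91 m/day.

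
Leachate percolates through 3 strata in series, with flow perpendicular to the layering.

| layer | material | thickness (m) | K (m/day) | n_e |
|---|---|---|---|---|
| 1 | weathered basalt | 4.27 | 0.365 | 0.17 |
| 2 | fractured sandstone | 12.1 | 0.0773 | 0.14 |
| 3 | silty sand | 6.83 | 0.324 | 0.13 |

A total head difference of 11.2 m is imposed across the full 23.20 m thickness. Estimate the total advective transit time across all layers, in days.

55.9

With flow normal to the layers, continuity requires the same specific discharge q through every layer.
Σ(b_i/K_i) = 4.27/0.365 + 12.1/0.0773 + 6.83/0.324 = 189.3 d.
q = Δh / Σ(b_i/K_i) = 11.2 / 189.3 = 0.05916 m/day.
In each layer the seepage velocity is v_i = q/n_i, so the layer transit time is t_i = b_i·n_i / q:
  layer 1 (weathered basalt): t_1 = 4.27 × 0.17 / 0.05916 = 12.27 d
  layer 2 (fractured sandstone): t_2 = 12.1 × 0.14 / 0.05916 = 28.63 d
  layer 3 (silty sand): t_3 = 6.83 × 0.13 / 0.05916 = 15.01 d
Total t = Σ t_i = 55.91 days.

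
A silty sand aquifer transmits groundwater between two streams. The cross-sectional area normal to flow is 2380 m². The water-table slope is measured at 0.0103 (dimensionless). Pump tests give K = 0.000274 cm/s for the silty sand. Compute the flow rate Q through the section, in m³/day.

5.80

Convert K: 0.000274 cm/s × 864 = 0.2367 m/day.
Hydraulic gradient i = 0.0103.
Darcy's law: Q = K · A · i = 0.2367 × 2380 × 0.01030 = 5.803 m³/day.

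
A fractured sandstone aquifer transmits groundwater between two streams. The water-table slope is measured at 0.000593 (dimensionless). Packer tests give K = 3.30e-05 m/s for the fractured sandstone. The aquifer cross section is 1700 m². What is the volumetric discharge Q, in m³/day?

2.87

Convert K: 3.30e-05 m/s × 86400 = 2.851 m/day.
Hydraulic gradient i = 0.000593.
Darcy's law: Q = K · A · i = 2.851 × 1700 × 0.0005930 = 2.874 m³/day.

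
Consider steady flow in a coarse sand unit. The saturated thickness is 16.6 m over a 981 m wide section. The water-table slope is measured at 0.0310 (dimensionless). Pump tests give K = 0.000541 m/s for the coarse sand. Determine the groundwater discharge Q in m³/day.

23600

Convert K: 0.000541 m/s × 86400 = 46.74 m/day.
Cross-sectional area A = 981 × 16.6 = 16285 m².
Hydraulic gradient i = 0.0310.
Darcy's law: Q = K · A · i = 46.74 × 16285 × 0.03100 = 23597 m³/day.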